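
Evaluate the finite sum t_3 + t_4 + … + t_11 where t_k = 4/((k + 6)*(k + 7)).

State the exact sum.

Compute t_(k+1)/t_k: get (k + 6)/(k + 8).
Take A(k)=k + 6, B(k)=k + 8, C(k)=1.
Need (k + 6)·f(k+1) − (k + 7)·f(k) = 1.
From deg A=1, deg B=1, deg C=0: d=1.
Match coefficients ⇒ f(k) = k/6.
So s_k = (B(k−1)f/C)·t_k = (k*(k + 7)/6)·t_k = 2*k/(3*(k + 6)).
Verify: 4/(k**2 + 13*k + 42) matches t_k.
Evaluate s at k=12 and k=3: 4/9 and 2/9; difference 2/9.

Σ = 2/9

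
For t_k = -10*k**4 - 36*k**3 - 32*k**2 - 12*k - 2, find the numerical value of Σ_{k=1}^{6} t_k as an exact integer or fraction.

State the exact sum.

Compute t_(k+1)/t_k: get (5*k**4 + 38*k**3 + 100*k**2 + 112*k + 46)/(5*k**4 + 18*k**3 + 16*k**2 + 6*k + 1).
Factor: A=1; B=1; C=k**4 + 18*k**3/5 + 16*k**2/5 + 6*k/5 + 1/5.
Solve (1)·f(k+1) − (1)·f(k) = k**4 + 18*k**3/5 + 16*k**2/5 + 6*k/5 + 1/5.
Bound: deg f ≤ 5.
Solve for f: f(k) = k*(2*k**4 + 4*k**3 - 4*k**2 - k + 1)/10 (degree 5 ≤ 5).
Get s_k = R·t_k = k*(-2*k**4 - 4*k**3 + 4*k**2 + k - 1) with R(k) = B(k−1)f(k)/C(k) = k*(2*k**4 + 4*k**3 - 4*k**2 - k + 1)/(2*(5*k**4 + 18*k**3 + 16*k**2 + 6*k + 1)).
Verify: -10*k**4 - 36*k**3 - 32*k**2 - 12*k - 2 matches t_k.
Σ_(k=1)^(6) t_k = s_(7) − s_(1) = -41804 − (-2) = -41802.

Σ = -41802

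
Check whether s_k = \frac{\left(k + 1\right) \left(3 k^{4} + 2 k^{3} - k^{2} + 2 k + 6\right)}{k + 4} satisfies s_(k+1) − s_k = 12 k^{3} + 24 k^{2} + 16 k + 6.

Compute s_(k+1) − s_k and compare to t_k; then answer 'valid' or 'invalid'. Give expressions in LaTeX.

Invalid: residual \frac{3 \left(- 9 k^{4} - 70 k^{3} - 113 k^{2} - 68 k - 18\right)}{k^{2} + 9 k + 20} ≠ 0.

s_(k+1) = (3*k**5 + 20*k**4 + 51*k**3 + 64*k**2 + 48*k + 24)/(k + 5)
s_(k+1) − s_k = (12*k**5 + 105*k**4 + 262*k**3 + 291*k**2 + 170*k + 66)/(k**2 + 9*k + 20)
(s_(k+1) − s_k) − t_k = 3*(-9*k**4 - 70*k**3 - 113*k**2 - 68*k - 18)/(k**2 + 9*k + 20)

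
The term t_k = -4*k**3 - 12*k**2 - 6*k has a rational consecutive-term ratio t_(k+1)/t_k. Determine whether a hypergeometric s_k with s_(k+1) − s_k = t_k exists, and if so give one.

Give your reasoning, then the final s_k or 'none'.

Step 1: r(k) = (2*k**3 + 12*k**2 + 21*k + 11)/(k*(2*k**2 + 6*k + 3)).
Factor: A=1; B=1; C=k**3 + 3*k**2 + 3*k/2.
Need (1)·f(k+1) − (1)·f(k) = k**3 + 3*k**2 + 3*k/2.
deg f ≤ 4 (via 0,0,3).
A polynomial solution: f(k) = k*(k - 1)*(k**2 + 3*k + 1)/4.
Get s_k = R·t_k = k*(-k**3 - 2*k**2 + 2*k + 1) with R(k) = B(k−1)f(k)/C(k) = (k - 1)*(k**2 + 3*k + 1)/(2*(2*k**2 + 6*k + 3)).
s_(k+1) − s_k = 2*k*(-2*k**2 - 6*k - 3) = t_k.

s_k = k*(-k**3 - 2*k**2 + 2*k + 1)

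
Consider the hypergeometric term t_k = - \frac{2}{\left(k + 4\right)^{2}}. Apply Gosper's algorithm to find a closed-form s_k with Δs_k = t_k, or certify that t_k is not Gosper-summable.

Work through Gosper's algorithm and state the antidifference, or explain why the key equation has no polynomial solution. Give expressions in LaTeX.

t_(k+1)/t_k = (k + 4)**2/(k + 5)**2.
Factor: A=k**2 + 8*k + 16; B=k**2 + 10*k + 25; C=1.
Need (k**2 + 8*k + 16)·f(k+1) − (k**2 + 8*k + 16)·f(k) = 1.
Bound: deg f ≤ 0.
f = c0 ⇒ A·f(k+1) − B(k−1)·f(k) − C = -1. The system {-1 = 0} is inconsistent; no antidifference.

none — t_k is not Gosper-summable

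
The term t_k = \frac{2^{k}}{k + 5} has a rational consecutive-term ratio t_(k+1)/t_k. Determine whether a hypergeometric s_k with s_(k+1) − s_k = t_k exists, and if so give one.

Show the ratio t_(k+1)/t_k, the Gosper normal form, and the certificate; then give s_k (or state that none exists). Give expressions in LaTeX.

none — t_k is not Gosper-summable

Compute t_(k+1)/t_k: get 2*(k + 5)/(k + 6).
Normal form (A,B,C) = (2*k + 10, k + 6, 1).
f must satisfy (2*k + 10)·f(k+1) − (k + 5)·f(k) = 1.
Bound: deg f ≤ -1.
Bound -1 < 0, so the key equation has no polynomial solution.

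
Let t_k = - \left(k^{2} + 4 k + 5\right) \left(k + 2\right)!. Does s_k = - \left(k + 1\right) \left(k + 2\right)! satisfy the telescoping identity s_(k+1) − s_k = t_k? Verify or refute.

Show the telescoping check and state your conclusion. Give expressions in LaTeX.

s_(k+1) = -(k + 2)*factorial(k + 3)
s_(k+1) − s_k = -(k**2 + 4*k + 5)*factorial(k + 2)
(s_(k+1) − s_k) − t_k = 0

valid; difference matches t_k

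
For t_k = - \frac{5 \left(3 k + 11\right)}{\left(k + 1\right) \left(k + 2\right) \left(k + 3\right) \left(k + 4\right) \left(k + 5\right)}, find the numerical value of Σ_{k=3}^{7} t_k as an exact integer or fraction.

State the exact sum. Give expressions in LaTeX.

t_(k+1)/t_k = (k + 1)*(3*k + 14)/((k + 6)*(3*k + 11)).
Gosper form: A/B · C(k+1)/C(k) with A=k + 1, B=k + 6, C=k + 11/3.
Key eq: (k + 1)·f(k+1) = (k + 5)·f(k) + (k + 11/3).
deg f ≤ 4 (via 1,1,1).
Solve for f: f(k) = k*(k + 3)*(k**2 + 7*k + 14)/24 (degree 4 ≤ 4).
R(k) = B(k−1)·f(k)/C(k) = k*(k + 3)*(k + 5)*(k**2 + 7*k + 14)/(8*(3*k + 11)); s_k = R·t_k = 5*k*(-k**2 - 7*k - 14)/(8*(k**3 + 7*k**2 + 14*k + 8)).
Check: Δs_k = 5*(-3*k - 11)/(k**5 + 15*k**4 + 85*k**3 + 225*k**2 + 274*k + 120). ✓
Evaluate s at k=8 and k=3: -67/108 and -33/56; difference -47/1512.

Σ = -47/1512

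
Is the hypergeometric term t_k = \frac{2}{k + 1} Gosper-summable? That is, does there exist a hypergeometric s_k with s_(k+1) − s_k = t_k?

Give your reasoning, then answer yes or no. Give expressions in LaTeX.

t_(k+1)/t_k = (k + 1)/(k + 2).
Gosper form: A/B · C(k+1)/C(k) with A=k + 1, B=k + 2, C=1.
Need (k + 1)·f(k+1) − (k + 1)·f(k) = 1.
Degrees (1,1,0) ⇒ d ≤ 0.
Put f(k) = c0: A·f(k+1) − B(k−1)·f(k) − C = -1; need -1 = 0 — inconsistent ⇒ no f, not summable.

No; the coefficient equations for f are inconsistent.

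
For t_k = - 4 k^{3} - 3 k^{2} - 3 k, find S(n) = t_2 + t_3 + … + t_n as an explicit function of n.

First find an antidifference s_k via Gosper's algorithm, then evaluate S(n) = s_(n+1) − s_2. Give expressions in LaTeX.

S(n) = - n^{4} - 3 n^{3} - 4 n^{2} - 2 n + 10

The ratio is (4*k**3 + 15*k**2 + 21*k + 10)/(k*(4*k**2 + 3*k + 3)).
Factor: A=1; B=1; C=k**3 + 3*k**2/4 + 3*k/4.
Key eq: (1)·f(k+1) = (1)·f(k) + (k**3 + 3*k**2/4 + 3*k/4).
From deg A=0, deg B=0, deg C=3: d=4.
Match coefficients ⇒ f(k) = k*(k - 1)*(k**2 + 1)/4.
So s_k = (B(k−1)f/C)·t_k = ((k - 1)*(k**2 + 1)/(4*k**2 + 3*k + 3))·t_k = k*(-k**3 + k**2 - k + 1).
Check: Δs_k = k*(-4*k**2 - 3*k - 3). ✓
Telescope: S(n) = s_(n+1) − s_(2) = n*(-n**3 - 3*n**2 - 4*n - 2) − (-10) = -n**4 - 3*n**3 - 4*n**2 - 2*n + 10.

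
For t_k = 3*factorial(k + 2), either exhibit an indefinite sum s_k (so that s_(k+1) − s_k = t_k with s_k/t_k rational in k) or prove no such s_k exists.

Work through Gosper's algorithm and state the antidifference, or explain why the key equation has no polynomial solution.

not Gosper-summable; s_k does not exist

t_(k+1)/t_k = k + 3.
So A=k + 3 and B=1, with C=1.
Solve (k + 3)·f(k+1) − (1)·f(k) = 1.
From deg A=1, deg B=0, deg C=0: d=-1.
d = -1 < 0 ⇒ no nonzero polynomial f; not summable.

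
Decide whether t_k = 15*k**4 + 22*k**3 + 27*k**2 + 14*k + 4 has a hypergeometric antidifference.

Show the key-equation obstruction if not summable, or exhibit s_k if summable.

Ratio r(k) = (15*k**4 + 82*k**3 + 183*k**2 + 194*k + 82)/(15*k**4 + 22*k**3 + 27*k**2 + 14*k + 4).
Factor: A=1; B=1; C=k**4 + 22*k**3/15 + 9*k**2/5 + 14*k/15 + 4/15.
Solve (1)·f(k+1) − (1)·f(k) = k**4 + 22*k**3/15 + 9*k**2/5 + 14*k/15 + 4/15.
From deg A=0, deg B=0, deg C=4: d=5.
Solve for f: f(k) = k*(3*k**4 - 2*k**3 + 3*k**2 - k + 1)/15 (degree 5 ≤ 5).
R(k) = B(k−1)·f(k)/C(k) = k*(3*k**4 - 2*k**3 + 3*k**2 - k + 1)/(15*k**4 + 22*k**3 + 27*k**2 + 14*k + 4); s_k = R·t_k = k*(3*k**4 - 2*k**3 + 3*k**2 - k + 1).
Δs = 15*k**4 + 22*k**3 + 27*k**2 + 14*k + 4, as required.

Yes. s_k = k*(3*k**4 - 2*k**3 + 3*k**2 - k + 1).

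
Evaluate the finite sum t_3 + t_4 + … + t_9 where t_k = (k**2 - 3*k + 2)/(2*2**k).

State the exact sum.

Step 1: r(k) = k/(2*(k - 2)).
Take A(k)=1/2, B(k)=1, C(k)=k**2 - 3*k + 2.
Solve (1/2)·f(k+1) − (1)·f(k) = k**2 - 3*k + 2.
Bound: deg f ≤ 2.
Coefficient equations give f(k) = -2*(k**2 - k + 2).
Certificate R = B(k−1)f/C = -2*(k**2 - k + 2)/((k - 2)*(k - 1)) gives s_k = (-k**2 + k - 2)/2**k.
Check: Δs_k = (k**2 - 3*k + 2)/(2*2**k). ✓
Sum = s_(10) − s_(3); s_(10) = -23/256, s_(3) = -1 ⇒ 233/256.

Σ = 233/256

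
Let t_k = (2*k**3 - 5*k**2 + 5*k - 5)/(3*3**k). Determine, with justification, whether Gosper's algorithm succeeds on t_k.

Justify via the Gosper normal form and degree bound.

Yes. s_k = (-k**3 + k**2 - 3*k + 1)/3**k.

t_(k+1)/t_k = (2*k**3 + k**2 + k - 3)/(3*(2*k**3 - 5*k**2 + 5*k - 5)).
Gosper form: A/B · C(k+1)/C(k) with A=1/3, B=1, C=k**3 - 5*k**2/2 + 5*k/2 - 5/2.
Set up (1/3)·f(k+1) − (1)·f(k) − (k**3 - 5*k**2/2 + 5*k/2 - 5/2) = 0.
Bound: deg f ≤ 3.
Match coefficients ⇒ f(k) = -3*(k**3 - k**2 + 3*k - 1)/2.
Then R = B(k−1)f/C = -3*(k**3 - k**2 + 3*k - 1)/(2*k**3 - 5*k**2 + 5*k - 5), so s_k = R(k)·t_k = (-k**3 + k**2 - 3*k + 1)/3**k.
Δs = (2*k**3 - 5*k**2 + 5*k - 5)/(3*3**k), as required.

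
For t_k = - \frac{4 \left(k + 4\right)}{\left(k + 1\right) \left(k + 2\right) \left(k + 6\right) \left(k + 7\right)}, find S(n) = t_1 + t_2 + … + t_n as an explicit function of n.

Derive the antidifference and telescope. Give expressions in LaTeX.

S(n) = \frac{n \left(- n - 9\right)}{7 \left(n^{2} + 9 n + 14\right)}

Step 1: r(k) = (k + 1)*(k + 5)*(k + 6)/((k + 3)*(k + 4)*(k + 8)).
Factor: A=k + 1; B=k + 8; C=k**4 + 16*k**3 + 95*k**2 + 248*k + 240.
Key eq: (k + 1)·f(k+1) = (k + 7)·f(k) + (k**4 + 16*k**3 + 95*k**2 + 248*k + 240).
From deg A=1, deg B=1, deg C=4: d=6.
Match coefficients ⇒ f(k) = k*(k + 2)*(k + 3)*(k + 4)*(k + 5)*(k + 7)/12.
Then R = B(k−1)f/C = k*(k + 2)*(k + 7)**2/(12*(k + 4)), so s_k = R(k)·t_k = k*(-k - 7)/(3*(k**2 + 7*k + 6)).
Δs = 4*(-k - 4)/(k**4 + 16*k**3 + 83*k**2 + 152*k + 84), as required.
s_(n+1) = (-n**2 - 9*n - 8)/(3*(n**2 + 9*n + 14)) and s_(1) = -4/21, so S(n) = n*(-n - 9)/(7*(n**2 + 9*n + 14)).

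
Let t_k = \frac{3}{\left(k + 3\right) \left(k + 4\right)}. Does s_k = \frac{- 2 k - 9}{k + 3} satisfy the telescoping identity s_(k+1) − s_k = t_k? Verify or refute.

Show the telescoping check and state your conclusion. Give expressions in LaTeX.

s_(k+1) = (-2*k - 11)/(k + 4)
s_(k+1) − s_k = 3/(k**2 + 7*k + 12)
(s_(k+1) − s_k) − t_k = 0

Valid — Δs_k = t_k.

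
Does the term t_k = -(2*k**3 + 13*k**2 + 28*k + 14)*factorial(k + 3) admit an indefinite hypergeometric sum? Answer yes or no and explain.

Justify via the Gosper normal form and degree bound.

Yes. s_k = -(k + 2)*(2*k - 1)*factorial(k + 3).

The ratio is (2*k**4 + 27*k**3 + 136*k**2 + 297*k + 228)/(2*k**3 + 13*k**2 + 28*k + 14).
Factor: A=k + 4; B=1; C=k**3 + 13*k**2/2 + 14*k + 7.
Key eq: (k + 4)·f(k+1) = (1)·f(k) + (k**3 + 13*k**2/2 + 14*k + 7).
Degrees (1,0,3) ⇒ d ≤ 2.
Match coefficients ⇒ f(k) = (k + 2)*(2*k - 1)/2.
Get s_k = R·t_k = -(k + 2)*(2*k - 1)*factorial(k + 3) with R(k) = B(k−1)f(k)/C(k) = (k + 2)*(2*k - 1)/(2*k**3 + 13*k**2 + 28*k + 14).
Check: Δs_k = -(2*k**3 + 13*k**2 + 28*k + 14)*factorial(k + 3). ✓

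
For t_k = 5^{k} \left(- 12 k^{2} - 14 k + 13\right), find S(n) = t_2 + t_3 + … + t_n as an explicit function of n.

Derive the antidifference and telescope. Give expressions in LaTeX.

r(k) = 5*(12*k**2 + 38*k + 13)/(12*k**2 + 14*k - 13) after simplifying.
So A=5 and B=1, with C=k**2 + 7*k/6 - 13/12.
f must satisfy (5)·f(k+1) − (1)·f(k) = k**2 + 7*k/6 - 13/12.
d = 2 from the (0,0,2) case.
Coefficient equations give f(k) = (3*k**2 - 4*k - 2)/12.
So s_k = (B(k−1)f/C)·t_k = ((3*k**2 - 4*k - 2)/(12*k**2 + 14*k - 13))·t_k = 5**k*(-3*k**2 + 4*k + 2).
Verify: 5**k*(-12*k**2 - 14*k + 13) matches t_k.
Σ_(k=2)^n t_k = s_(n+1) − s_(2) = (5**(n + 1)*(-3*n**2 - 2*n + 3)) − (-50), i.e. -15*5**n*n**2 - 10*5**n*n + 15*5**n + 50.

S(n) = - 15 \cdot 5^{n} n^{2} - 10 \cdot 5^{n} n + 15 \cdot 5^{n} + 50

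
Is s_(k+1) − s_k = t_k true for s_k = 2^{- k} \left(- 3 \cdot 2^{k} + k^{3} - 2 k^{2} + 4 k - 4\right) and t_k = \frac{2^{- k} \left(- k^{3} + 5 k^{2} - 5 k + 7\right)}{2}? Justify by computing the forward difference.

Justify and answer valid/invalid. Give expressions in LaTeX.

Valid — Δs_k = t_k.

s_(k+1) = (-6*2**k + k**3 + k**2 + 3*k - 1)/(2*2**k)
s_(k+1) − s_k = (-k**3 + 5*k**2 - 5*k + 7)/(2*2**k)
(s_(k+1) − s_k) − t_k = 0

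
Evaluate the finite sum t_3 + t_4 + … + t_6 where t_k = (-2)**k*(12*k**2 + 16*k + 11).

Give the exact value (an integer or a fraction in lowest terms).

Ratio r(k) = 2*(-12*k**2 - 40*k - 39)/(12*k**2 + 16*k + 11).
Take A(k)=-2, B(k)=1, C(k)=k**2 + 4*k/3 + 11/12.
Key eq: (-2)·f(k+1) = (1)·f(k) + (k**2 + 4*k/3 + 11/12).
Bound: deg f ≤ 2.
A polynomial solution: f(k) = -(4*k**2 + 1)/12.
Then R = B(k−1)f/C = -(4*k**2 + 1)/(12*k**2 + 16*k + 11), so s_k = R(k)·t_k = (-2)**k*(-4*k**2 - 1).
Check: Δs_k = (-2)**k*(12*k**2 + 16*k + 11). ✓
Sum = s_(7) − s_(3); s_(7) = 25216, s_(3) = 296 ⇒ 24920.

Σ = 24920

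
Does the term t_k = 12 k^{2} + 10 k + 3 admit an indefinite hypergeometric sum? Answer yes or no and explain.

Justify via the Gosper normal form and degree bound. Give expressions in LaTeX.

Yes. s_k = k^{2} \left(4 k - 1\right).

Step 1: r(k) = (12*k**2 + 34*k + 25)/(12*k**2 + 10*k + 3).
Gosper form: A/B · C(k+1)/C(k) with A=1, B=1, C=k**2 + 5*k/6 + 1/4.
Need (1)·f(k+1) − (1)·f(k) = k**2 + 5*k/6 + 1/4.
d = 3 from the (0,0,2) case.
A polynomial solution: f(k) = k**2*(4*k - 1)/12.
So s_k = (B(k−1)f/C)·t_k = (k**2*(4*k - 1)/(12*k**2 + 10*k + 3))·t_k = k**2*(4*k - 1).
s_(k+1) − s_k = 12*k**2 + 10*k + 3 = t_k.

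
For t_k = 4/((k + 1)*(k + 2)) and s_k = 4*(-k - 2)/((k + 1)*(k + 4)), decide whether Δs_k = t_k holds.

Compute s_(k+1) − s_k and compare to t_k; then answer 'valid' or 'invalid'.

s_(k+1) = 4*(-k - 3)/((k + 2)*(k + 5))
s_(k+1) − s_k = 4*(k**2 + 5*k + 8)/(k**4 + 12*k**3 + 49*k**2 + 78*k + 40)
(s_(k+1) − s_k) − t_k = 16*(-k - 3)/(k**4 + 12*k**3 + 49*k**2 + 78*k + 40)

Invalid: residual 16*(-k - 3)/(k**4 + 12*k**3 + 49*k**2 + 78*k + 40) ≠ 0.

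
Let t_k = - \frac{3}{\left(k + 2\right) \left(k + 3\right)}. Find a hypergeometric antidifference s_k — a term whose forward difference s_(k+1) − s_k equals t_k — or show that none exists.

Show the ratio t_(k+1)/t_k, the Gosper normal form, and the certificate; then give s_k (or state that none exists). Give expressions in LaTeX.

Ratio r(k) = (k + 2)/(k + 4).
Gosper form: A/B · C(k+1)/C(k) with A=k + 2, B=k + 4, C=1.
f must satisfy (k + 2)·f(k+1) − (k + 3)·f(k) = 1.
Degrees (1,1,0) ⇒ d ≤ 1.
Coefficient equations give f(k) = k/2.
Then R = B(k−1)f/C = k*(k + 3)/2, so s_k = R(k)·t_k = -3*k/(2*k + 4).
s_(k+1) − s_k = -3/(k**2 + 5*k + 6) = t_k.

s_k = - \frac{3 k}{2 k + 4}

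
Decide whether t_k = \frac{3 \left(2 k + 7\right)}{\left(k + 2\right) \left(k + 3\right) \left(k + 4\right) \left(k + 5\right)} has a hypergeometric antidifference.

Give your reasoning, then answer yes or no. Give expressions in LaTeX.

Compute t_(k+1)/t_k: get (k + 2)*(2*k + 9)/((k + 6)*(2*k + 7)).
Factor: A=k + 2; B=k + 6; C=k + 7/2.
Set up (k + 2)·f(k+1) − (k + 5)·f(k) − (k + 7/2) = 0.
Bound: deg f ≤ 3.
Coefficient equations give f(k) = k*(k + 3)*(k + 6)/16.
So s_k = (B(k−1)f/C)·t_k = (k*(k + 3)*(k + 5)*(k + 6)/(8*(2*k + 7)))·t_k = 3*k*(k + 6)/(8*(k**2 + 6*k + 8)).
Verify: 3*(2*k + 7)/(k**4 + 14*k**3 + 71*k**2 + 154*k + 120) matches t_k.

Yes. s_k = \frac{3 k \left(k + 6\right)}{8 \left(k^{2} + 6 k + 8\right)}.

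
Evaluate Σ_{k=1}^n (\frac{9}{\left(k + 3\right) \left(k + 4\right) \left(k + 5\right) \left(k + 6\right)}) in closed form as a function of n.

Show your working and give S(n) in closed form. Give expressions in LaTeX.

S(n) = \frac{n \left(n^{2} + 15 n + 74\right)}{40 \left(n^{3} + 15 n^{2} + 74 n + 120\right)}

r(k) = (k + 3)/(k + 7) after simplifying.
Gosper form: A/B · C(k+1)/C(k) with A=k + 3, B=k + 7, C=1.
Solve (k + 3)·f(k+1) − (k + 6)·f(k) = 1.
Bound: deg f ≤ 3.
Match coefficients ⇒ f(k) = k*(k**2 + 12*k + 47)/180.
So s_k = (B(k−1)f/C)·t_k = (k*(k + 6)*(k**2 + 12*k + 47)/180)·t_k = k*(k**2 + 12*k + 47)/(20*(k + 3)*(k + 4)*(k + 5)).
Verify: 9/(k**4 + 18*k**3 + 119*k**2 + 342*k + 360) matches t_k.
Σ_(k=1)^n t_k = s_(n+1) − s_(1) = ((n**3 + 15*n**2 + 74*n + 60)/(20*(n**3 + 15*n**2 + 74*n + 120))) − (1/40), i.e. n*(n**2 + 15*n + 74)/(40*(n**3 + 15*n**2 + 74*n + 120)).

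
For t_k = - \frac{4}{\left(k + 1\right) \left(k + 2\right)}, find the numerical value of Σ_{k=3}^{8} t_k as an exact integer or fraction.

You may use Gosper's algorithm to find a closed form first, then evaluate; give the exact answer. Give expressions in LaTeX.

Σ = -3/5

Step 1: r(k) = (k + 1)/(k + 3).
Gosper form: A/B · C(k+1)/C(k) with A=k + 1, B=k + 3, C=1.
Solve (k + 1)·f(k+1) − (k + 2)·f(k) = 1.
Bound: deg f ≤ 1.
Coefficient equations give f(k) = k.
Get s_k = R·t_k = -4*k/(k + 1) with R(k) = B(k−1)f(k)/C(k) = k*(k + 2).
Verify: -4/(k**2 + 3*k + 2) matches t_k.
Σ_(k=3)^(8) t_k = s_(9) − s_(3) = -18/5 − (-3) = -3/5.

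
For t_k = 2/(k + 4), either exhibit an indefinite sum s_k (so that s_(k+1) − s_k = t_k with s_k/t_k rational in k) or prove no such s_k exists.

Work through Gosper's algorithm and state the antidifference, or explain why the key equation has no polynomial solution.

Compute t_(k+1)/t_k: get (k + 4)/(k + 5).
A = k + 4, B = k + 5, C = 1.
Need (k + 4)·f(k+1) − (k + 4)·f(k) = 1.
From deg A=1, deg B=1, deg C=0: d=0.
Write f(k) = c0. Then LHS − RHS = -1, requiring -1 = 0: contradictory. No certificate.

none — t_k is not Gosper-summable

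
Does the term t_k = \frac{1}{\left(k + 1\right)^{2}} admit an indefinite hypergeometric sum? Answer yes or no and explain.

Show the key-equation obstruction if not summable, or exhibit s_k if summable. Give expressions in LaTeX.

t_(k+1)/t_k = (k + 1)**2/(k + 2)**2.
Take A(k)=k**2 + 2*k + 1, B(k)=k**2 + 4*k + 4, C(k)=1.
Need (k**2 + 2*k + 1)·f(k+1) − (k**2 + 2*k + 1)·f(k) = 1.
Degrees (2,2,0) ⇒ d ≤ 0.
f = c0 ⇒ A·f(k+1) − B(k−1)·f(k) − C = -1. The system {-1 = 0} is inconsistent; no antidifference.

No — t_k has no hypergeometric antidifference.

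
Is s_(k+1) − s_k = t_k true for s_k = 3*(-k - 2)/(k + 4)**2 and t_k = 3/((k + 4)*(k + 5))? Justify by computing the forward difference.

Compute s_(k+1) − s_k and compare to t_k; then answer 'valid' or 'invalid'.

Invalid: residual 6*(-2*k - 9)/(k**4 + 18*k**3 + 121*k**2 + 360*k + 400) ≠ 0.

s_(k+1) = 3*(-k - 3)/(k + 5)**2
s_(k+1) − s_k = 3*(k**2 + 5*k + 2)/(k**4 + 18*k**3 + 121*k**2 + 360*k + 400)
(s_(k+1) − s_k) − t_k = 6*(-2*k - 9)/(k**4 + 18*k**3 + 121*k**2 + 360*k + 400)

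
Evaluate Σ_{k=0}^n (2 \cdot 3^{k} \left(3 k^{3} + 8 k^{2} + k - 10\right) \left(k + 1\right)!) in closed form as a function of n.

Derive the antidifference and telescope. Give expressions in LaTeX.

S(n) = 6 \cdot 3^{n} n^{4} n! + 24 \cdot 3^{n} n^{3} n! + 18 \cdot 3^{n} n^{2} n! - 24 \cdot 3^{n} n n! - 24 \cdot 3^{n} n! + 4

Compute t_(k+1)/t_k: get 3*(3*k**4 + 23*k**3 + 60*k**2 + 54*k + 4)/(3*k**3 + 8*k**2 + k - 10).
Gosper form: A/B · C(k+1)/C(k) with A=3*k + 6, B=1, C=k**3 + 8*k**2/3 + k/3 - 10/3.
Solve (3*k + 6)·f(k+1) − (1)·f(k) = k**3 + 8*k**2/3 + k/3 - 10/3.
Bound: deg f ≤ 2.
A polynomial solution: f(k) = (k - 2)*(k + 1)/3.
So s_k = (B(k−1)f/C)·t_k = ((k - 2)*(k + 1)/(3*k**3 + 8*k**2 + k - 10))·t_k = 2*3**k*(k - 2)*(k + 1)*factorial(k + 1).
s_(k+1) − s_k = 2*3**k*(3*k**3 + 8*k**2 + k - 10)*factorial(k + 1) = t_k.
Σ_(k=0)^n t_k = s_(n+1) − s_(0) = (6*3**n*(n - 1)*(n + 2)*factorial(n + 2)) − (-4), i.e. 6*3**n*n**4*factorial(n) + 24*3**n*n**3*factorial(n) + 18*3**n*n**2*factorial(n) - 24*3**n*n*factorial(n) - 24*3**n*factorial(n) + 4.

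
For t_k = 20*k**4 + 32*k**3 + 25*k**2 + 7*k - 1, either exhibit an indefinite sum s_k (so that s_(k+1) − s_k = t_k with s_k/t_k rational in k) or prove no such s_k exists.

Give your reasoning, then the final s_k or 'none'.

t_(k+1)/t_k = (20*k**4 + 112*k**3 + 241*k**2 + 233*k + 83)/(20*k**4 + 32*k**3 + 25*k**2 + 7*k - 1).
Normal form (A,B,C) = (1, 1, k**4 + 8*k**3/5 + 5*k**2/4 + 7*k/20 - 1/20).
Key eq: (1)·f(k+1) = (1)·f(k) + (k**4 + 8*k**3/5 + 5*k**2/4 + 7*k/20 - 1/20).
d = 5 from the (0,0,4) case.
Match coefficients ⇒ f(k) = k*(4*k**4 - 2*k**3 - k**2 - k - 1)/20.
Get s_k = R·t_k = k*(4*k**4 - 2*k**3 - k**2 - k - 1) with R(k) = B(k−1)f(k)/C(k) = k*(4*k**4 - 2*k**3 - k**2 - k - 1)/(20*k**4 + 32*k**3 + 25*k**2 + 7*k - 1).
Δs = 20*k**4 + 32*k**3 + 25*k**2 + 7*k - 1, as required.

s_k = k*(4*k**4 - 2*k**3 - k**2 - k - 1)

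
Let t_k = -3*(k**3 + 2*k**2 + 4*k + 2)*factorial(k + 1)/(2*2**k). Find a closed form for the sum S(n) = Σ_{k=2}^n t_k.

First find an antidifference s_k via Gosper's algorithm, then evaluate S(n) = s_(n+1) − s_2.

S(n) = 2**(-n - 1)*(27*2**n - 3*n**4*factorial(n) - 15*n**3*factorial(n) - 24*n**2*factorial(n) - 12*n*factorial(n))

Compute t_(k+1)/t_k: get (k**4 + 7*k**3 + 21*k**2 + 31*k + 18)/(2*(k**3 + 2*k**2 + 4*k + 2)).
Normal form (A,B,C) = (k/2 + 1, 1, k**3 + 2*k**2 + 4*k + 2).
f must satisfy (k/2 + 1)·f(k+1) − (1)·f(k) = k**3 + 2*k**2 + 4*k + 2.
Bound: deg f ≤ 2.
Match coefficients ⇒ f(k) = 2*(k - 1)*(k + 1).
R(k) = B(k−1)·f(k)/C(k) = 2*(k - 1)*(k + 1)/(k**3 + 2*k**2 + 4*k + 2); s_k = R·t_k = -3*(k - 1)*(k + 1)*factorial(k + 1)/2**k.
Verify: -3*(k**3 + 2*k**2 + 4*k + 2)*factorial(k + 1)/(2*2**k) matches t_k.
Σ_(k=2)^n t_k = s_(n+1) − s_(2) = (-3*2**(-n - 1)*n*(n + 2)*factorial(n + 2)) − (-27/2), i.e. 2**(-n - 1)*(27*2**n - 3*n**4*factorial(n) - 15*n**3*factorial(n) - 24*n**2*factorial(n) - 12*n*factorial(n)).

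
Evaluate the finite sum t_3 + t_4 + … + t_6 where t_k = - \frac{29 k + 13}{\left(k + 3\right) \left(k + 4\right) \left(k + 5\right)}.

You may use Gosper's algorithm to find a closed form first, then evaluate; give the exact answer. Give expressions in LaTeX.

Σ = -101/105

The ratio is (k + 3)*(29*k + 42)/((k + 6)*(29*k + 13)).
Take A(k)=k + 3, B(k)=k + 6, C(k)=k + 13/29.
Solve (k + 3)·f(k+1) − (k + 5)·f(k) = k + 13/29.
Bound: deg f ≤ 2.
A polynomial solution: f(k) = k*(25*k + 1)/174.
R(k) = B(k−1)·f(k)/C(k) = k*(k + 5)*(25*k + 1)/(6*(29*k + 13)); s_k = R·t_k = k*(-25*k - 1)/(6*(k + 3)*(k + 4)).
Verify: (-29*k - 13)/(k**3 + 12*k**2 + 47*k + 60) matches t_k.
Telescoping: Σ = s_(7) − s_(3) = -28/15 − (-19/21) = -101/105.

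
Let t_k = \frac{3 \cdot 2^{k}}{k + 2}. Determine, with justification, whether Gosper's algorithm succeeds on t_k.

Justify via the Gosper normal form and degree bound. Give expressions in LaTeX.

No — t_k has no hypergeometric antidifference.

The ratio is 2*(k + 2)/(k + 3).
Factor: A=2*k + 4; B=k + 3; C=1.
Need (2*k + 4)·f(k+1) − (k + 2)·f(k) = 1.
d = -1 from the (1,1,0) case.
Negative degree bound (-1): no f exists, t_k not Gosper-summable.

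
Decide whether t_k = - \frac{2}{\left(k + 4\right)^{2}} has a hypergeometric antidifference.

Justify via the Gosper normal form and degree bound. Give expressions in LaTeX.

No — the linear system for f has no solution.

Compute t_(k+1)/t_k: get (k + 4)**2/(k + 5)**2.
A = k**2 + 8*k + 16, B = k**2 + 10*k + 25, C = 1.
Need (k**2 + 8*k + 16)·f(k+1) − (k**2 + 8*k + 16)·f(k) = 1.
deg f ≤ 0 (via 2,2,0).
Put f(k) = c0: A·f(k+1) − B(k−1)·f(k) − C = -1; need -1 = 0 — inconsistent ⇒ no f, not summable.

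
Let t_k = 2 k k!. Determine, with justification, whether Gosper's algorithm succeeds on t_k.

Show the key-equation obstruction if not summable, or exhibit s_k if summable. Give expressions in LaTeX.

Yes. s_k = 2 k!.

The ratio is (k + 1)**2/k.
Normal form (A,B,C) = (k + 1, 1, k).
f must satisfy (k + 1)·f(k+1) − (1)·f(k) = k.
deg f ≤ 0 (via 1,0,1).
A polynomial solution: f(k) = 1.
Get s_k = R·t_k = 2*factorial(k) with R(k) = B(k−1)f(k)/C(k) = 1/k.
Check: Δs_k = 2*k*factorial(k). ✓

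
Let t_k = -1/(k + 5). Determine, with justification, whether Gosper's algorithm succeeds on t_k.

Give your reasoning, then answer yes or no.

No — key equation has no polynomial f.

Ratio r(k) = (k + 5)/(k + 6).
Take A(k)=k + 5, B(k)=k + 6, C(k)=1.
f must satisfy (k + 5)·f(k+1) − (k + 5)·f(k) = 1.
Degrees (1,1,0) ⇒ d ≤ 0.
Write f(k) = c0. Then LHS − RHS = -1, requiring -1 = 0: contradictory. No certificate.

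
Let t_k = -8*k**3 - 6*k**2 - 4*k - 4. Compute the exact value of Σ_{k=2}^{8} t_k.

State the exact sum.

Σ = -11746

Compute t_(k+1)/t_k: get (4*k**3 + 15*k**2 + 20*k + 11)/(4*k**3 + 3*k**2 + 2*k + 2).
So A=1 and B=1, with C=k**3 + 3*k**2/4 + k/2 + 1/2.
Set up (1)·f(k+1) − (1)·f(k) − (k**3 + 3*k**2/4 + k/2 + 1/2) = 0.
From deg A=0, deg B=0, deg C=3: d=4.
Solve for f: f(k) = k*(2*k**3 - 2*k**2 + k + 3)/8 (degree 4 ≤ 4).
R(k) = B(k−1)·f(k)/C(k) = k*(2*k**3 - 2*k**2 + k + 3)/(2*(4*k**3 + 3*k**2 + 2*k + 2)); s_k = R·t_k = k*(-2*k**3 + 2*k**2 - k - 3).
s_(k+1) − s_k = -8*k**3 - 6*k**2 - 4*k - 4 = t_k.
Sum = s_(9) − s_(2); s_(9) = -11772, s_(2) = -26 ⇒ -11746.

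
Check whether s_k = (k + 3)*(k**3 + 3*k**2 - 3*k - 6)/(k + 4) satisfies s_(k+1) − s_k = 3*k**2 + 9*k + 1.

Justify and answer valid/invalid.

s_(k+1) = (k**4 + 10*k**3 + 30*k**2 + 19*k - 20)/(k + 5)
s_(k+1) − s_k = (3*k**4 + 34*k**3 + 124*k**2 + 149*k + 10)/(k**2 + 9*k + 20)
(s_(k+1) − s_k) − t_k = 2*(-k**3 - 9*k**2 - 20*k - 5)/(k**2 + 9*k + 20)

Invalid: residual 2*(-k**3 - 9*k**2 - 20*k - 5)/(k**2 + 9*k + 20) ≠ 0.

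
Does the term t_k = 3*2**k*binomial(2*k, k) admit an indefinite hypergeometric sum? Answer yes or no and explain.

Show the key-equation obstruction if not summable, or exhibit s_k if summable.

Step 1: r(k) = 4*(2*k + 1)/(k + 1).
Take A(k)=8*k + 4, B(k)=k + 1, C(k)=1.
Key eq: (8*k + 4)·f(k+1) = (k)·f(k) + (1).
Degrees (1,1,0) ⇒ d ≤ -1.
Bound -1 < 0, so the key equation has no polynomial solution.

No — t_k has no hypergeometric antidifference.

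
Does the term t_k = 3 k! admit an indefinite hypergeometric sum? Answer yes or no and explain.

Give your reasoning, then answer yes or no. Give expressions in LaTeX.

Compute t_(k+1)/t_k: get k + 1.
So A=k + 1 and B=1, with C=1.
Key eq: (k + 1)·f(k+1) = (1)·f(k) + (1).
deg f ≤ -1 (via 1,0,0).
Bound -1 < 0, so the key equation has no polynomial solution.

No — negative degree bound, so no certificate f.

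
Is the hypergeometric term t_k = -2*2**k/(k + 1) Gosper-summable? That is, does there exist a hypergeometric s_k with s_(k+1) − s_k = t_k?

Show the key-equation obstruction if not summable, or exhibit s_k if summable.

The ratio is 2*(k + 1)/(k + 2).
A = 2*k + 2, B = k + 2, C = 1.
Need (2*k + 2)·f(k+1) − (k + 1)·f(k) = 1.
d = -1 from the (1,1,0) case.
Negative degree bound (-1): no f exists, t_k not Gosper-summable.

No. Not Gosper-summable.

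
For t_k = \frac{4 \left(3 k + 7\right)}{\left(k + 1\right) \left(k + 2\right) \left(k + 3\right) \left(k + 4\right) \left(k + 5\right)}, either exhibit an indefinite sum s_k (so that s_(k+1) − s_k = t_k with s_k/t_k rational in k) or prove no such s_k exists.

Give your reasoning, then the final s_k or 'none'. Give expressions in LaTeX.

s_k = \frac{k \left(k^{2} + 8 k + 19\right)}{3 \left(k^{3} + 8 k^{2} + 19 k + 12\right)}

Ratio r(k) = (k + 1)*(3*k + 10)/((k + 6)*(3*k + 7)).
So A=k + 1 and B=k + 6, with C=k + 7/3.
Solve (k + 1)·f(k+1) − (k + 5)·f(k) = k + 7/3.
Bound: deg f ≤ 4.
Coefficient equations give f(k) = k*(k + 2)*(k**2 + 8*k + 19)/36.
Certificate R = B(k−1)f/C = k*(k + 2)*(k + 5)*(k**2 + 8*k + 19)/(12*(3*k + 7)) gives s_k = k*(k**2 + 8*k + 19)/(3*(k**3 + 8*k**2 + 19*k + 12)).
Δs = 4*(3*k + 7)/(k**5 + 15*k**4 + 85*k**3 + 225*k**2 + 274*k + 120), as required.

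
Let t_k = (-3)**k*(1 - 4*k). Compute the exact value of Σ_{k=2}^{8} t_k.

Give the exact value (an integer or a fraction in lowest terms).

r(k) = 3*(-4*k - 3)/(4*k - 1) after simplifying.
Gosper form: A/B · C(k+1)/C(k) with A=-3, B=1, C=k - 1/4.
Need (-3)·f(k+1) − (1)·f(k) = k - 1/4.
Bound: deg f ≤ 1.
Solve for f: f(k) = -(k - 1)/4 (degree 1 ≤ 1).
Get s_k = R·t_k = (-3)**k*(k - 1) with R(k) = B(k−1)f(k)/C(k) = -(k - 1)/(4*k - 1).
Verify: (-3)**k*(1 - 4*k) matches t_k.
Evaluate s at k=9 and k=2: -157464 and 9; difference -157473.

Σ = -157473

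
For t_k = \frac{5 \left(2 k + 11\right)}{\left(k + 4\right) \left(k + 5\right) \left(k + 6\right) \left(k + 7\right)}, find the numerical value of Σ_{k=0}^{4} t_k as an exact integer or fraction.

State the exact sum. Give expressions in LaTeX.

Σ = 125/792

r(k) = (k + 4)*(2*k + 13)/((k + 8)*(2*k + 11)) after simplifying.
Normal form (A,B,C) = (k + 4, k + 8, k + 11/2).
f must satisfy (k + 4)·f(k+1) − (k + 7)·f(k) = k + 11/2.
deg f ≤ 3 (via 1,1,1).
Match coefficients ⇒ f(k) = k*(k + 5)*(k + 10)/48.
Then R = B(k−1)f/C = k*(k + 5)*(k + 7)*(k + 10)/(24*(2*k + 11)), so s_k = R(k)·t_k = 5*k*(k + 10)/(24*(k**2 + 10*k + 24)).
Check: Δs_k = 5*(2*k + 11)/(k**4 + 22*k**3 + 179*k**2 + 638*k + 840). ✓
Evaluate s at k=5 and k=0: 125/792 and 0; difference 125/792.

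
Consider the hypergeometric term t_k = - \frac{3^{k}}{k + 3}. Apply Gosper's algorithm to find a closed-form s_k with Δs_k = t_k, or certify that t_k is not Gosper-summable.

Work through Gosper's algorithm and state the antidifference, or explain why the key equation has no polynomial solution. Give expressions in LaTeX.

none — t_k is not Gosper-summable

Step 1: r(k) = 3*(k + 3)/(k + 4).
Take A(k)=3*k + 9, B(k)=k + 4, C(k)=1.
Solve (3*k + 9)·f(k+1) − (k + 3)·f(k) = 1.
deg f ≤ -1 (via 1,1,0).
Bound -1 < 0, so the key equation has no polynomial solution.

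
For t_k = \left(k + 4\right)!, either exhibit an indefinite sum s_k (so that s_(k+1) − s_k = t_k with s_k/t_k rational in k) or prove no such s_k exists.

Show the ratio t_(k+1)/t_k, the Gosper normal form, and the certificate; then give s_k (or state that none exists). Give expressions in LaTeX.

Compute t_(k+1)/t_k: get k + 5.
So A=k + 5 and B=1, with C=1.
Need (k + 5)·f(k+1) − (1)·f(k) = 1.
deg f ≤ -1 (via 1,0,0).
Negative degree bound (-1): no f exists, t_k not Gosper-summable.

none — t_k is not Gosper-summable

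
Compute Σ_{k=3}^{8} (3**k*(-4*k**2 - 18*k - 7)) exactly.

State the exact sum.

Compute t_(k+1)/t_k: get 3*(4*k**2 + 26*k + 29)/(4*k**2 + 18*k + 7).
Take A(k)=3, B(k)=1, C(k)=k**2 + 9*k/2 + 7/4.
f must satisfy (3)·f(k+1) − (1)·f(k) = k**2 + 9*k/2 + 7/4.
deg f ≤ 2 (via 0,0,2).
Coefficient equations give f(k) = (2*k**2 + 3*k - 4)/4.
R(k) = B(k−1)·f(k)/C(k) = (2*k**2 + 3*k - 4)/(4*k**2 + 18*k + 7); s_k = R·t_k = 3**k*(-2*k**2 - 3*k + 4).
s_(k+1) − s_k = 3**k*(-4*k**2 - 18*k - 7) = t_k.
Σ_(k=3)^(8) t_k = s_(9) − s_(3) = -3641355 − (-621) = -3640734.

Σ = -3640734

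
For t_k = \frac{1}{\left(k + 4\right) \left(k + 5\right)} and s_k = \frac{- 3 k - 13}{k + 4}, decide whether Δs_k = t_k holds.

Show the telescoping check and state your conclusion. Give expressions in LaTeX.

s_(k+1) = (-3*k - 16)/(k + 5)
s_(k+1) − s_k = 1/(k**2 + 9*k + 20)
(s_(k+1) − s_k) − t_k = 0

Valid: the claim telescopes to t_k.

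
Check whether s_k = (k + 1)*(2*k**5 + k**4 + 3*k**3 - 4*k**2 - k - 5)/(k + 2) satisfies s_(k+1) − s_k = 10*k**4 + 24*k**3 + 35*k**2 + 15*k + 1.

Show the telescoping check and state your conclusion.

s_(k+1) = (2*k**6 + 15*k**5 + 49*k**4 + 85*k**3 + 76*k**2 + 24*k - 8)/(k + 3)
s_(k+1) − s_k = (10*k**6 + 66*k**5 + 172*k**4 + 254*k**3 + 197*k**2 + 63*k - 1)/(k**2 + 5*k + 6)
(s_(k+1) − s_k) − t_k = (-8*k**5 - 43*k**4 - 80*k**3 - 89*k**2 - 32*k - 7)/(k**2 + 5*k + 6)

Invalid: residual (-8*k**5 - 43*k**4 - 80*k**3 - 89*k**2 - 32*k - 7)/(k**2 + 5*k + 6) ≠ 0.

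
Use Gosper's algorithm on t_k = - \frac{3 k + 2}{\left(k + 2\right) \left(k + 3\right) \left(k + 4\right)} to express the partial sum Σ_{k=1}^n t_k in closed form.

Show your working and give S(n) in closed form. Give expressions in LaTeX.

t_(k+1)/t_k = (k + 2)*(3*k + 5)/((k + 5)*(3*k + 2)).
Factor: A=k + 2; B=k + 5; C=k + 2/3.
Set up (k + 2)·f(k+1) − (k + 4)·f(k) − (k + 2/3) = 0.
From deg A=1, deg B=1, deg C=1: d=2.
Match coefficients ⇒ f(k) = k*(2*k + 1)/9.
Get s_k = R·t_k = k*(-2*k - 1)/(3*(k + 2)*(k + 3)) with R(k) = B(k−1)f(k)/C(k) = k*(k + 4)*(2*k + 1)/(3*(3*k + 2)).
Δs = (-3*k - 2)/(k**3 + 9*k**2 + 26*k + 24), as required.
Telescope: S(n) = s_(n+1) − s_(1) = (-2*n**2 - 5*n - 3)/(3*(n**2 + 7*n + 12)) − (-1/12) = n*(-7*n - 13)/(12*(n**2 + 7*n + 12)).

S(n) = \frac{n \left(- 7 n - 13\right)}{12 \left(n^{2} + 7 n + 12\right)}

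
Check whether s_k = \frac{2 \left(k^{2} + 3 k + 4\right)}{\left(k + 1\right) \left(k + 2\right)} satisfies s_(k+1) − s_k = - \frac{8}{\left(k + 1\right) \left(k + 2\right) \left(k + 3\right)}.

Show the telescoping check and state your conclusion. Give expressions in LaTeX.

s_(k+1) = 2*(3*k + (k + 1)**2 + 7)/((k + 2)*(k + 3))
s_(k+1) − s_k = -8/(k**3 + 6*k**2 + 11*k + 6)
(s_(k+1) − s_k) − t_k = 0

valid; difference matches t_k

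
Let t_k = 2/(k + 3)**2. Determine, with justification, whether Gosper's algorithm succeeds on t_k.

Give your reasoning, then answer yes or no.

No. Not Gosper-summable.

t_(k+1)/t_k = (k + 3)**2/(k + 4)**2.
Normal form (A,B,C) = (k**2 + 6*k + 9, k**2 + 8*k + 16, 1).
Set up (k**2 + 6*k + 9)·f(k+1) − (k**2 + 6*k + 9)·f(k) − (1) = 0.
From deg A=2, deg B=2, deg C=0: d=0.
Write f(k) = c0. Then LHS − RHS = -1, requiring -1 = 0: contradictory. No certificate.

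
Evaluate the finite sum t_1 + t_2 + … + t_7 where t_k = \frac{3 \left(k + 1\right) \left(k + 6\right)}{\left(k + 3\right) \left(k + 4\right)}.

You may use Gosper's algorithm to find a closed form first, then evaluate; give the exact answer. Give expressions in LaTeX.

Σ = 399/22

t_(k+1)/t_k = (k + 2)*(k + 3)*(k + 7)/((k + 1)*(k + 5)*(k + 6)).
Normal form (A,B,C) = (k + 3, k + 5, k**2 + 7*k + 6).
Key eq: (k + 3)·f(k+1) = (k + 4)·f(k) + (k**2 + 7*k + 6).
Degrees (1,1,2) ⇒ d ≤ 2.
A polynomial solution: f(k) = k*(k + 1).
Certificate R = B(k−1)f/C = k*(k + 4)/(k + 6) gives s_k = 3*k*(k + 1)/(k + 3).
s_(k+1) − s_k = 3*(k**2 + 7*k + 6)/(k**2 + 7*k + 12) = t_k.
Σ_(k=1)^(7) t_k = s_(8) − s_(1) = 216/11 − (3/2) = 399/22.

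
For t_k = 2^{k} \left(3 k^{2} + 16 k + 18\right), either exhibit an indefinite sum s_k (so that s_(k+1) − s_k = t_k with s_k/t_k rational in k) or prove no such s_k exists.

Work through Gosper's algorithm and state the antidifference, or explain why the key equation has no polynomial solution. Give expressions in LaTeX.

t_(k+1)/t_k = 2*(3*k**2 + 22*k + 37)/(3*k**2 + 16*k + 18).
Factor: A=2; B=1; C=k**2 + 16*k/3 + 6.
f must satisfy (2)·f(k+1) − (1)·f(k) = k**2 + 16*k/3 + 6.
deg f ≤ 2 (via 0,0,2).
Coefficient equations give f(k) = (3*k**2 + 4*k + 4)/3.
R(k) = B(k−1)·f(k)/C(k) = (3*k**2 + 4*k + 4)/(3*k**2 + 16*k + 18); s_k = R·t_k = 2**k*(3*k**2 + 4*k + 4).
Verify: 2**k*(3*k**2 + 16*k + 18) matches t_k.

s_k = 2^{k} \left(3 k^{2} + 4 k + 4\right)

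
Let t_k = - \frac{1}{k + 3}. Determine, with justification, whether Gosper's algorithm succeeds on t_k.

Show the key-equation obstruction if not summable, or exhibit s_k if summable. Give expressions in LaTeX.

No; the coefficient equations for f are inconsistent.

The ratio is (k + 3)/(k + 4).
Gosper form: A/B · C(k+1)/C(k) with A=k + 3, B=k + 4, C=1.
Need (k + 3)·f(k+1) − (k + 3)·f(k) = 1.
Degrees (1,1,0) ⇒ d ≤ 0.
Put f(k) = c0: A·f(k+1) − B(k−1)·f(k) − C = -1; need -1 = 0 — inconsistent ⇒ no f, not summable.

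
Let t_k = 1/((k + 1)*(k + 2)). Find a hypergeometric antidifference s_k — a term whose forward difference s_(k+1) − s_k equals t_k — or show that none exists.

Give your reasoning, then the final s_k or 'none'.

s_k = k/(k + 1)

Step 1: r(k) = (k + 1)/(k + 3).
Normal form (A,B,C) = (k + 1, k + 3, 1).
Key eq: (k + 1)·f(k+1) = (k + 2)·f(k) + (1).
From deg A=1, deg B=1, deg C=0: d=1.
A polynomial solution: f(k) = k.
So s_k = (B(k−1)f/C)·t_k = (k*(k + 2))·t_k = k/(k + 1).
Δs = 1/(k**2 + 3*k + 2), as required.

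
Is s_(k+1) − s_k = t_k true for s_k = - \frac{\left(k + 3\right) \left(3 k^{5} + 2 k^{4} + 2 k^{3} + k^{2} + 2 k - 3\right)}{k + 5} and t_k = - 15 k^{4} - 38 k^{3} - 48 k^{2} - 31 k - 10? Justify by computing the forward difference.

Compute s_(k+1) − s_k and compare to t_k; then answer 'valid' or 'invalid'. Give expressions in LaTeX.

s_(k+1) = (-3*k**6 - 29*k**5 - 108*k**4 - 209*k**3 - 229*k**2 - 139*k - 28)/(k + 6)
s_(k+1) − s_k = (-15*k**6 - 179*k**5 - 694*k**4 - 1227*k**3 - 1251*k**2 - 714*k - 194)/(k**2 + 11*k + 30)
(s_(k+1) − s_k) − t_k = 2*(12*k**5 + 111*k**4 + 236*k**3 + 270*k**2 + 163*k + 53)/(k**2 + 11*k + 30)

Invalid: residual \frac{2 \left(12 k^{5} + 111 k^{4} + 236 k^{3} + 270 k^{2} + 163 k + 53\right)}{k^{2} + 11 k + 30} ≠ 0.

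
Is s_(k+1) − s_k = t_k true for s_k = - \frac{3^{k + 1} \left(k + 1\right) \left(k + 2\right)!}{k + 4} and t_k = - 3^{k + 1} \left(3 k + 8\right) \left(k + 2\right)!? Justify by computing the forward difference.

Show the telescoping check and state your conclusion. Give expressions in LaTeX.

Invalid: residual \frac{3^{k + 2} \left(3 k^{2} + 20 k + 31\right) \left(k + 2\right)!}{\left(k + 4\right) \left(k + 5\right)} ≠ 0.

s_(k+1) = -3**(k + 2)*(k + 2)*factorial(k + 3)/(k + 5)
s_(k+1) − s_k = -3**(k + 1)*(3*k**3 + 26*k**2 + 72*k + 67)*factorial(k + 2)/((k + 4)*(k + 5))
(s_(k+1) − s_k) − t_k = 3**(k + 2)*(3*k**2 + 20*k + 31)*factorial(k + 2)/((k + 4)*(k + 5))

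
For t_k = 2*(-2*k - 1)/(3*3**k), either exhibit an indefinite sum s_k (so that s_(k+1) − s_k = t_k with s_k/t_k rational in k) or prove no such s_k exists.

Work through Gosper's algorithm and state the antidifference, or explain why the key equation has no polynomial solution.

s_k = 2*(k + 1)/3**k

r(k) = (2*k + 3)/(3*(2*k + 1)) after simplifying.
Take A(k)=1/3, B(k)=1, C(k)=k + 1/2.
Set up (1/3)·f(k+1) − (1)·f(k) − (k + 1/2) = 0.
Bound: deg f ≤ 1.
Solving with deg f ≤ 1: f(k) = -3*(k + 1)/2.
R(k) = B(k−1)·f(k)/C(k) = -3*(k + 1)/(2*k + 1); s_k = R·t_k = 2*(k + 1)/3**k.
Δs = 2*(-2*k - 1)/(3*3**k), as required.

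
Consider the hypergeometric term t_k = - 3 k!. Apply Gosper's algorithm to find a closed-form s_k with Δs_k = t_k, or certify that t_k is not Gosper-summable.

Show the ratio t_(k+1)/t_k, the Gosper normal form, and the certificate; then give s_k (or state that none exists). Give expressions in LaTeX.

none (Gosper's algorithm certifies no s_k)

Compute t_(k+1)/t_k: get k + 1.
Normal form (A,B,C) = (k + 1, 1, 1).
f must satisfy (k + 1)·f(k+1) − (1)·f(k) = 1.
deg f ≤ -1 (via 1,0,0).
deg f ≤ -1 is impossible — no certificate.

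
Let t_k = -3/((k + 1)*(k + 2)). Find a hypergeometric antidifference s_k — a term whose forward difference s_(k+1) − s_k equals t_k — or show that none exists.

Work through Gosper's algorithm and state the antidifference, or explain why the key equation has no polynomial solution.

s_k = -3*k/(k + 1)

r(k) = (k + 1)/(k + 3) after simplifying.
So A=k + 1 and B=k + 3, with C=1.
Solve (k + 1)·f(k+1) − (k + 2)·f(k) = 1.
d = 1 from the (1,1,0) case.
Solve for f: f(k) = k (degree 1 ≤ 1).
So s_k = (B(k−1)f/C)·t_k = (k*(k + 2))·t_k = -3*k/(k + 1).
Verify: -3/(k**2 + 3*k + 2) matches t_k.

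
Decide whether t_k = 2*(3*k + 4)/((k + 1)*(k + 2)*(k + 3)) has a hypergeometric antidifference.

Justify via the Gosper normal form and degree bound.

Step 1: r(k) = (k + 1)*(3*k + 7)/((k + 4)*(3*k + 4)).
Take A(k)=k + 1, B(k)=k + 4, C(k)=k + 4/3.
Solve (k + 1)·f(k+1) − (k + 3)·f(k) = k + 4/3.
From deg A=1, deg B=1, deg C=1: d=2.
Solving with deg f ≤ 2: f(k) = k*(7*k + 9)/12.
So s_k = (B(k−1)f/C)·t_k = (k*(k + 3)*(7*k + 9)/(4*(3*k + 4)))·t_k = k*(7*k + 9)/(2*(k + 1)*(k + 2)).
Δs = 2*(3*k + 4)/(k**3 + 6*k**2 + 11*k + 6), as required.

Yes. s_k = k*(7*k + 9)/(2*(k + 1)*(k + 2)).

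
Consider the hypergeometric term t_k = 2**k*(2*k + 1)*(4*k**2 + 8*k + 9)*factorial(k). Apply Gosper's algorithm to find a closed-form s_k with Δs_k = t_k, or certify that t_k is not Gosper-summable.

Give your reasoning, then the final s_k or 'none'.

s_k = 2**k*(4*k**2 + 1)*factorial(k)

Compute t_(k+1)/t_k: get 2*(8*k**4 + 52*k**3 + 134*k**2 + 153*k + 63)/(8*k**3 + 20*k**2 + 26*k + 9).
So A=2*k + 2 and B=1, with C=k**3 + 5*k**2/2 + 13*k/4 + 9/8.
Solve (2*k + 2)·f(k+1) − (1)·f(k) = k**3 + 5*k**2/2 + 13*k/4 + 9/8.
Degrees (1,0,3) ⇒ d ≤ 2.
Solve for f: f(k) = (4*k**2 + 1)/8 (degree 2 ≤ 2).
So s_k = (B(k−1)f/C)·t_k = ((4*k**2 + 1)/((2*k + 1)*(4*k**2 + 8*k + 9)))·t_k = 2**k*(4*k**2 + 1)*factorial(k).
Check: Δs_k = 2**k*(2*k + 1)*(4*k**2 + 8*k + 9)*factorial(k). ✓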